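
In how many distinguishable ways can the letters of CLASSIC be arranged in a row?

Letter multiplicities in CLASSIC: A×1, C×2, I×1, L×1, S×2.
Dividing 7! = 5040 by 2!·2! = 4 for the repeated letters gives 1260.

1260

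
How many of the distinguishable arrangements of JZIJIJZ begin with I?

60

Fix I in the first position and arrange the remaining 6 letters.
Those 6 letters have J appearing 3 times and Z appearing twice, giving (6)!/(3!·2!) = 60.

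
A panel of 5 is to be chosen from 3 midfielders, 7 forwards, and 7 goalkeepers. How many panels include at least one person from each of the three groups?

Total 5-person selections from all 17: C(17,5) = 6188.
Subtract selections that omit an entire group: no midfielders → C(14,5) = 2002; no forwards → C(10,5) = 252; no goalkeepers → C(10,5) = 252.
Add back selections omitting two groups (i.e. drawn from a single group): C(3,5) + C(7,5) + C(7,5) = 42.
By inclusion–exclusion: 6188 − 2506 + 42 = 3724.

3724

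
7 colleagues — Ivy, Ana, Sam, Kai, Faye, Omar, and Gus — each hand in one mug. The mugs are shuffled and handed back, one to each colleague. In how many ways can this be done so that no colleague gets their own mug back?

1854

Let Aᵢ be the assignments in which colleague i gets their own mug. We want the size of the complement of A₁∪…∪A_7.
By inclusion–exclusion this is Σ_{j=0}^{7} (−1)^j C(7,j)·(7−j)!.
Computing: 5040 − 5040 + 2520 − 840 + 210 − 42 + 7 − 1 = 1854.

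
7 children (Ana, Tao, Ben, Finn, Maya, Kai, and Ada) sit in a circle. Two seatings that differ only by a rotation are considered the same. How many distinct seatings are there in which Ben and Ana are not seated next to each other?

480

Without the restriction there are (6)! = 720 seatings.
Those with Ben next to Ana: fuse the pair into one unit and seat 6 units around a circle — 2·(5)! = 240.
Subtracting, 720 − 240 = 480.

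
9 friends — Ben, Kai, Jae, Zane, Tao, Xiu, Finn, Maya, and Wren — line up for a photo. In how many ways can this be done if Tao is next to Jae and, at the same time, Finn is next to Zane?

20160

Treat {Tao,Jae} as one block (2 orders) and {Finn,Zane} as another (2 orders).
That leaves 7 units to arrange: 2 × 2 × 7! = 4 × 5040 = 20160.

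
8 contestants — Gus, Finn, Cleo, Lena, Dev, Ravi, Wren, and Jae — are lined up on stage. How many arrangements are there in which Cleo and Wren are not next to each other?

30240

There are 8! = 40320 arrangements in all. If Cleo and Wren are adjacent, merging them into one block gives 2·(7)! = 10080 arrangements.
Complementary counting: 40320 − 10080 = 30240.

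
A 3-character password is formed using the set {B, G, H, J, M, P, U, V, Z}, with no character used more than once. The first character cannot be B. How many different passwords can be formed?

448

The first character has 9−1 = 8 choices (anything except B).
The remaining 2 characters are filled from the other 8 symbols without repetition: 8 × 7 = 56.
Total: 8 × 56 = 448.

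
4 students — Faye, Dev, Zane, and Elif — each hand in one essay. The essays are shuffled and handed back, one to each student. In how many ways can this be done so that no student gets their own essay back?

9

This is the derangement count D_4: permutations of 4 items with no fixed point.
By inclusion–exclusion this is Σ_{j=0}^{4} (−1)^j C(4,j)·(4−j)!.
Computing: 24 − 24 + 12 − 4 + 1 = 9.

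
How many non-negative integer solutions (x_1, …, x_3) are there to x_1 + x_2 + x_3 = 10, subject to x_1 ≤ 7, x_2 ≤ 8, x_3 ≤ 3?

29

Ignoring the caps, the number of non-negative solutions to x_1+…+x_3 = 10 is C(12,2) = 66.
Subtract solutions that violate a single cap (substitute x_i' = x_i − (cap_i+1)): x_1 ≥ 8 gives C(4,2) = 6; x_2 ≥ 9 gives C(3,2) = 3; x_3 ≥ 4 gives C(8,2) = 28. Together 37.
No two caps can be exceeded simultaneously, so the pair terms are all 0.
By inclusion–exclusion the count is 66 − 37 + 0 = 29.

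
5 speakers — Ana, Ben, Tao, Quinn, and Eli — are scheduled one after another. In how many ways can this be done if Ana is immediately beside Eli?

48

Treat {Ana, Eli} as a single unit. There are 4 units to order, and the pair itself can be ordered 2 ways.
So the count is 2·(4)! = 48.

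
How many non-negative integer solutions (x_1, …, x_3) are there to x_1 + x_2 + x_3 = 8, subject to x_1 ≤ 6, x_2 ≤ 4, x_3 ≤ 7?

Ignoring the caps, the number of non-negative solutions to x_1+…+x_3 = 8 is C(10,2) = 45.
Subtract solutions that violate a single cap (substitute x_i' = x_i − (cap_i+1)): x_1 ≥ 7 gives C(3,2) = 3; x_2 ≥ 5 gives C(5,2) = 10; x_3 ≥ 8 gives C(2,2) = 1. Together 14.
No two caps can be exceeded simultaneously, so the pair terms are all 0.
By inclusion–exclusion the count is 45 − 14 + 0 = 31.

31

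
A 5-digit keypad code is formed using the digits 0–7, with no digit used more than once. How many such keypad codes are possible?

6720

This is a permutation of 5 out of 8: P(8,5) = 8!/3!.
That product is 8 × 7 × 6 × 5 × 4 = 6720.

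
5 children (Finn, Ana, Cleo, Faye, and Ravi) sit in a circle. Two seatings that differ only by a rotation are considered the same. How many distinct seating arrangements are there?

Fix one person's seat to break rotational symmetry; the remaining 4 people can be arranged in (4)! = 24 ways.

24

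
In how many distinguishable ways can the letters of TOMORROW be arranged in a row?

Letter multiplicities in TOMORROW: M×1, O×3, R×2, T×1, W×1.
So there are 8! / (3!·2!) = 3360 distinguishable arrangements.

3360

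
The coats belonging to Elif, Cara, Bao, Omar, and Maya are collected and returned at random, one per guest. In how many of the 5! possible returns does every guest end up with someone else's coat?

This is the derangement count D_5: permutations of 5 items with no fixed point.
By inclusion–exclusion this is Σ_{j=0}^{5} (−1)^j C(5,j)·(5−j)!.
Computing: 120 − 120 + 60 − 20 + 5 − 1 = 44.

44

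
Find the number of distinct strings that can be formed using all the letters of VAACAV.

VAACAV has 6 letters with A appearing 3 times and V appearing twice.
So there are 6! / (3!·2!) = 60 distinguishable arrangements.

60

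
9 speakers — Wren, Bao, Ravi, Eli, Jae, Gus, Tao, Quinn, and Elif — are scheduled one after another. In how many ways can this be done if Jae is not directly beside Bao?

There are 9! = 362880 arrangements in all. If Jae and Bao are adjacent, merging them into one block gives 2·(8)! = 80640 arrangements.
So 362880 − 80640 = 282240 arrangements keep them apart.

282240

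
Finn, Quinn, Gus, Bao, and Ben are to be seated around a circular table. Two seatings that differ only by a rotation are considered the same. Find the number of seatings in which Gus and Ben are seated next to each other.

12

Glue Gus and Ben into a block (2 internal orders). Seating 4 units around a circle gives (3)! arrangements.
So 2 × (3)! = 2 × 6 = 12.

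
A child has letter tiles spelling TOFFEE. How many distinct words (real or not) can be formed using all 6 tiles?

The 6 letters of TOFFEE have repeats: E appearing twice and F appearing twice.
The number of distinct arrangements is 6!/(2!·2!) = 720/4 = 180.

180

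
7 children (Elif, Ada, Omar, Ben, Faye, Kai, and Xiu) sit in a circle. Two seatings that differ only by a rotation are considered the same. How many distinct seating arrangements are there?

720

Seat Elif anywhere (absorbing the rotational symmetry), then permute the other 6: (6)! = 720.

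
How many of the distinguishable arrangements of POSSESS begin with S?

120

Fix S in the first position and arrange the remaining 6 letters.
Those 6 letters have S appearing 3 times, giving (6)!/(3!) = 120.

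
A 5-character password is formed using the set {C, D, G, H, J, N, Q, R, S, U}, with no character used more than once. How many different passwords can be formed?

Choose and order 5 of the 10 symbols: the first character has 10 options, the next 9, and so on down to 6.
10 × 9 × 8 × 7 × 6 = 30240.

30240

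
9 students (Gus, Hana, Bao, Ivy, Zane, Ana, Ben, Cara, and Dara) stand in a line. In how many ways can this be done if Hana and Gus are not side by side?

There are 9! = 362880 arrangements in all. If Hana and Gus are adjacent, merging them into one block gives 2·(8)! = 80640 arrangements.
So 362880 − 80640 = 282240 arrangements keep them apart.

282240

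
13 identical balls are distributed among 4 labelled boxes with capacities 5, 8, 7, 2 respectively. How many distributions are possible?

Ignoring the caps, the number of non-negative solutions to x_1+…+x_4 = 13 is C(16,3) = 560.
Subtract solutions that violate a single cap (substitute x_i' = x_i − (cap_i+1)): x_1 ≥ 6 gives C(10,3) = 120; x_2 ≥ 9 gives C(7,3) = 35; x_3 ≥ 8 gives C(8,3) = 56; x_4 ≥ 3 gives C(13,3) = 286. Together 497.
Add back pairs where two caps are both exceeded: 0 + 0 + 35 + 0 + 4 + 10 = 49.
By inclusion–exclusion the count is 560 − 497 + 49 = 112.

112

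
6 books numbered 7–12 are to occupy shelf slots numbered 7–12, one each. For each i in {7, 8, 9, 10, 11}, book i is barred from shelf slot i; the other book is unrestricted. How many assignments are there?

309

Let Aᵢ (for 7 ≤ i ≤ 11) be the placements that put book i in its forbidden shelf slot. Any j of these fix j positions, leaving (6−j)! ways to fill the rest, and there are C(5,j) ways to pick which j.
By inclusion–exclusion, the number of valid placements is Σ_{j=0}^{5} (−1)^j C(5,j)·(6−j)!.
Computing: 720 − 600 + 240 − 60 + 10 − 1 = 309.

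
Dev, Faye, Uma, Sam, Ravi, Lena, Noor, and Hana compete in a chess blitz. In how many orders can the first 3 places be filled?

This is an ordered selection of 3 from 8: P(8,3).
That gives 8 × 7 × 6 = 336.

336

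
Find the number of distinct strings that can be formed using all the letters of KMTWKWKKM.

3780

KMTWKWKKM has 9 letters with K appearing 4 times, M appearing twice, and W appearing twice.
Dividing 9! = 362880 by 4!·2!·2! = 96 for the repeated letters gives 3780.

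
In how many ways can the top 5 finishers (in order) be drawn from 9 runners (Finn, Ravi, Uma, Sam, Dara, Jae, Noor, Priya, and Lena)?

15120

There are 9 choices for 1st place, 8 for 2nd, and so on down to 5 for position 5.
That gives 9 × 8 × 7 × 6 × 5 = 15120.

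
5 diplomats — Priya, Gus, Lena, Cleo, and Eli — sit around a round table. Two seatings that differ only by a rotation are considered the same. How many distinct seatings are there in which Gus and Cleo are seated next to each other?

Glue Gus and Cleo into a block (2 internal orders). Seating 4 units around a circle gives (3)! arrangements.
So 2 × (3)! = 2 × 6 = 12.

12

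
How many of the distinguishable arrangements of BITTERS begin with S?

360

Fix S in the first position and arrange the remaining 6 letters.
Those 6 letters have T appearing twice, giving (6)!/(2!) = 360.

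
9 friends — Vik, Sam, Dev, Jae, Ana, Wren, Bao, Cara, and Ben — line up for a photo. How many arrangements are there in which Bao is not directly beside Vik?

282240

Of the 9! = 362880 arrangements, those with Bao and Vik adjacent number 2 × 8! = 80640 (treat the pair as a block with 2 internal orders).
So 362880 − 80640 = 282240 arrangements keep them apart.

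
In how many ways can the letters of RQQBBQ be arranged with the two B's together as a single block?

20

Treat the 2 copies of B as a single block. The multiset to arrange is then {BB, Q, Q, Q, R}, 5 items in all.
That gives (5)!/(3!) = 20 arrangements.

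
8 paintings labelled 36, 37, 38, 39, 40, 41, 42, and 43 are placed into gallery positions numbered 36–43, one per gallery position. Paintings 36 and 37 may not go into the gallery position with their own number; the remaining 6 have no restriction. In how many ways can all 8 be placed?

30960

Let Aᵢ (for i ∈ {36, 37}) be the placements that put painting i in its forbidden gallery position. Any j of these fix j positions, leaving (8−j)! ways to fill the rest, and there are C(2,j) ways to pick which j.
By inclusion–exclusion, the number of valid placements is Σ_{j=0}^{2} (−1)^j C(2,j)·(8−j)!.
Computing: 40320 − 10080 + 720 = 30960.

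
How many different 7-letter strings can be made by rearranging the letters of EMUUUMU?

105

Letter multiplicities in EMUUUMU: E×1, M×2, U×4.
So there are 7! / (4!·2!) = 105 distinguishable arrangements.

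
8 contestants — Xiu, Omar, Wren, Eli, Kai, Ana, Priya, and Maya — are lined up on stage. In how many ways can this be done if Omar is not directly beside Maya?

There are 8! = 40320 arrangements in all. If Omar and Maya are adjacent, merging them into one block gives 2·(7)! = 10080 arrangements.
So 40320 − 10080 = 30240 arrangements keep them apart.

30240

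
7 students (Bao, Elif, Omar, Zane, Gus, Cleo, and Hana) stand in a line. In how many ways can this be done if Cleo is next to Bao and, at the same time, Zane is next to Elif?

480

Treat {Cleo,Bao} as one block (2 orders) and {Zane,Elif} as another (2 orders).
That leaves 5 units to arrange: 2 × 2 × 5! = 4 × 120 = 480.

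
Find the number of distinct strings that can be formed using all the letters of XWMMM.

Letter multiplicities in XWMMM: M×3, W×1, X×1.
Dividing 5! = 120 by 3! = 6 for the repeated letters gives 20.

20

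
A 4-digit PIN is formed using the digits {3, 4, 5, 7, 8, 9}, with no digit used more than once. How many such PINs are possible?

360

Choose and order 4 of the 6 symbols: the first digit has 6 options, the next 5, then 4, 3.
That product is 6 × 5 × 4 × 3 = 360.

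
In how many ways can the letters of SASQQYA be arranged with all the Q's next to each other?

Treat the 2 copies of Q as a single block. The multiset to arrange is then {QQ, A, A, S, S, Y}, 6 items in all.
That gives (6)!/(2!·2!) = 180 arrangements.

180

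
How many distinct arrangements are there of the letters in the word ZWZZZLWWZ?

504

Letter multiplicities in ZWZZZLWWZ: L×1, W×3, Z×5.
Dividing 9! = 362880 by 5!·3! = 720 for the repeated letters gives 504.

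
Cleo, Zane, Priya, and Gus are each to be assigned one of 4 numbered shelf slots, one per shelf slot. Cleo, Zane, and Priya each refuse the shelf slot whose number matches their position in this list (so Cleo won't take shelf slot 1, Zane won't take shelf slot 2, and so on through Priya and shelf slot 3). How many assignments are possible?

Let Aᵢ (for i ∈ {1, 2, 3}) be the placements that put person i in their forbidden shelf slot. Any j of these fix j positions, leaving (4−j)! ways to fill the rest, and there are C(3,j) ways to pick which j.
By inclusion–exclusion, the number of valid placements is Σ_{j=0}^{3} (−1)^j C(3,j)·(4−j)!.
Computing: 24 − 18 + 6 − 1 = 11.

11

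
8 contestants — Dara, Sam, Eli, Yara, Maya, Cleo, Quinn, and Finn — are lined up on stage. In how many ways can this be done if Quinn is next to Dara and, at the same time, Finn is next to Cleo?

Treat {Quinn,Dara} as one block (2 orders) and {Finn,Cleo} as another (2 orders).
That leaves 6 units to arrange: 2 × 2 × 6! = 4 × 720 = 2880.

2880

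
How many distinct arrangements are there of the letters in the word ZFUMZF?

180

ZFUMZF has 6 letters with F appearing twice and Z appearing twice.
Dividing 6! = 720 by 2!·2! = 4 for the repeated letters gives 180.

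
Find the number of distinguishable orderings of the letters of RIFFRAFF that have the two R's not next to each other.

Total arrangements of RIFFRAFF: 8!/(4!·2!) = 840.
Arrangements with the R's together: treat RR as one letter, giving (7)!/(4!) = 210.
Subtracting, 840 − 210 = 630 arrangements keep the R's apart.

630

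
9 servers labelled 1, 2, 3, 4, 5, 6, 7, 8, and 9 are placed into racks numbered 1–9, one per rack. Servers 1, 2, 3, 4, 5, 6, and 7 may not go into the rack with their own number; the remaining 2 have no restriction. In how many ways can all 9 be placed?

Let Aᵢ (for 1 ≤ i ≤ 7) be the placements that put server i in its forbidden rack. Any j of these fix j positions, leaving (9−j)! ways to fill the rest, and there are C(7,j) ways to pick which j.
By inclusion–exclusion, the number of valid placements is Σ_{j=0}^{7} (−1)^j C(7,j)·(9−j)!.
Computing: 362880 − 282240 + 105840 − 25200 + 4200 − 504 + 42 − 2 = 165016.

165016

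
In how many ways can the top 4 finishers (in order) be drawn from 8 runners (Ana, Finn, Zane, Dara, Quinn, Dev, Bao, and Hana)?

There are 8 choices for 1st place, 7 for 2nd, and so on down to 5 for position 4.
That gives 8 × 7 × 6 × 5 = 1680.

1680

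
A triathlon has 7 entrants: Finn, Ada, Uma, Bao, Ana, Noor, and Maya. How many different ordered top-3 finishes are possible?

There are 7 choices for 1st place, 6 for 2nd, and 5 for 3rd.
That gives 7 × 6 × 5 = 210.

210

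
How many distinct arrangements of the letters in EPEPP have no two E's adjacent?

6

There are 5!/(3!·2!) = 10 arrangements of EPEPP in total.
If the two E's are adjacent, glue them into one block, leaving 4 items to arrange: (4)!/(3!) = 4 ways.
Subtracting, 10 − 4 = 6 arrangements keep the E's apart.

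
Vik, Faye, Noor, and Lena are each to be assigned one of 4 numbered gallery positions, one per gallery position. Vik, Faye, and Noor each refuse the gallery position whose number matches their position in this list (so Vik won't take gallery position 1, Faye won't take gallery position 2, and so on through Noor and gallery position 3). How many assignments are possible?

11

Let Aᵢ (for i ∈ {1, 2, 3}) be the placements that put person i in their forbidden gallery position. Any j of these fix j positions, leaving (4−j)! ways to fill the rest, and there are C(3,j) ways to pick which j.
By inclusion–exclusion, the number of valid placements is Σ_{j=0}^{3} (−1)^j C(3,j)·(4−j)!.
Computing: 24 − 18 + 6 − 1 = 11.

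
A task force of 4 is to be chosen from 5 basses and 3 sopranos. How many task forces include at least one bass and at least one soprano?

Unrestricted: C(8,4) = 70 ways to pick any 4 of the 8.
Selections missing a whole group: no basses → C(3,4) = 0; no sopranos → C(5,4) = 5.
Both groups omitted at once is impossible, so 70 − 5 = 65.

65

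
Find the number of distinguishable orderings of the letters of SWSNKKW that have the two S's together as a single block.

180

Treat the 2 copies of S as a single block. The multiset to arrange is then {SS, K, K, N, W, W}, 6 items in all.
That gives (6)!/(2!·2!) = 180 arrangements.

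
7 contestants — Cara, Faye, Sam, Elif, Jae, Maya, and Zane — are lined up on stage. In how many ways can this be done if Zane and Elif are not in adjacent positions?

3600

Of the 7! = 5040 arrangements, those with Zane and Elif adjacent number 2 × 6! = 1440 (treat the pair as a block with 2 internal orders).
So 5040 − 1440 = 3600 arrangements keep them apart.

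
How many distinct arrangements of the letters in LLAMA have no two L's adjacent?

Total arrangements of LLAMA: 5!/(2!·2!) = 30.
Arrangements with the L's together: treat LL as one letter, giving (4)!/(2!) = 12.
Subtracting, 30 − 12 = 18 arrangements keep the L's apart.

18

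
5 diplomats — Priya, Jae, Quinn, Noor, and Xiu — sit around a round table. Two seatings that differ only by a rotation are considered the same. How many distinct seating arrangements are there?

24

Fix one person's seat to break rotational symmetry; the remaining 4 people can be arranged in (4)! = 24 ways.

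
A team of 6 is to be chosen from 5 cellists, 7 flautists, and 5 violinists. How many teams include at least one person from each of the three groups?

10325

Unrestricted: C(17,6) = 12376 ways to pick any 6 of the 17.
Selections missing a whole group: no cellists → C(12,6) = 924; no flautists → C(10,6) = 210; no violinists → C(12,6) = 924.
Add back selections omitting two groups (i.e. drawn from a single group): C(5,6) + C(7,6) + C(5,6) = 7.
By inclusion–exclusion: 12376 − 2058 + 7 = 10325.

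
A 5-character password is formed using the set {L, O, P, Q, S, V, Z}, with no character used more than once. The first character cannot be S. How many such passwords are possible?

2160

The first character has 7−1 = 6 choices (anything except S).
The remaining 4 characters are filled from the other 6 symbols without repetition: 6 × 5 × 4 × 3 = 360.
Total: 6 × 360 = 2160.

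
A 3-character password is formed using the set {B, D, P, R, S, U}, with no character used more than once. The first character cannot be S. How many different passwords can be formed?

100

The first character has 6−1 = 5 choices (anything except S).
The remaining 2 characters are filled from the other 5 symbols without repetition: 5 × 4 = 20.
Total: 5 × 20 = 100.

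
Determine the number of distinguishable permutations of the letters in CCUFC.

Letter multiplicities in CCUFC: C×3, F×1, U×1.
The number of distinct arrangements is 5!/(3!) = 120/6 = 20.

20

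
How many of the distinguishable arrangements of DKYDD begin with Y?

4

With the first slot taken by Y, it remains to arrange the other 4 letters (DKDD).
Those 4 letters have D appearing 3 times, giving (4)!/(3!) = 4.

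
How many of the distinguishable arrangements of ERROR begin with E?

4

With the first slot taken by E, it remains to arrange the other 4 letters (RROR).
Those 4 letters have R appearing 3 times, giving (4)!/(3!) = 4.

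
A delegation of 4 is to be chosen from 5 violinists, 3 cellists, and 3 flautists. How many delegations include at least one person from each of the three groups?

180

Unrestricted: C(11,4) = 330 ways to pick any 4 of the 11.
Subtract selections that omit an entire group: no violinists → C(6,4) = 15; no cellists → C(8,4) = 70; no flautists → C(8,4) = 70.
Add back selections omitting two groups (i.e. drawn from a single group): C(5,4) + C(3,4) + C(3,4) = 5.
By inclusion–exclusion: 330 − 155 + 5 = 180.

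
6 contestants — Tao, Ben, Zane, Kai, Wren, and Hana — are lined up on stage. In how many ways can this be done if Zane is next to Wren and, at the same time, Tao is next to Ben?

Treat {Zane,Wren} as one block (2 orders) and {Tao,Ben} as another (2 orders).
That leaves 4 units to arrange: 2 × 2 × 4! = 4 × 24 = 96.

96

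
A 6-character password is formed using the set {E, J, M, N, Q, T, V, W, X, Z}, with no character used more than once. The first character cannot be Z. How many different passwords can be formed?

136080

The first character has 10−1 = 9 choices (anything except Z).
The remaining 5 characters are filled from the other 9 symbols without repetition: 9 × 8 × 7 × 6 × 5 = 15120.
Total: 9 × 15120 = 136080.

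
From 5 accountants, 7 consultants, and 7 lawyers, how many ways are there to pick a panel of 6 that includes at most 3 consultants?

24563

Split by how many consultants are chosen (0 through 3).
Sum: C(7,0)·C(12,6) + C(7,1)·C(12,5) + C(7,2)·C(12,4) + C(7,3)·C(12,3) = 924 + 5544 + 10395 + 7700 = 24563.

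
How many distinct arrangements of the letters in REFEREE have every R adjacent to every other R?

30

Treat the 2 copies of R as a single block. The multiset to arrange is then {RR, E, E, E, E, F}, 6 items in all.
That gives (6)!/(4!) = 30 arrangements.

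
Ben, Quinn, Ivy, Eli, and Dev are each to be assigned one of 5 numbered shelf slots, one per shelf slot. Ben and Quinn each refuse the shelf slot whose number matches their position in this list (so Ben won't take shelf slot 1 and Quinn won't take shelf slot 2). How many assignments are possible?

78

Let Aᵢ (for i ∈ {1, 2}) be the placements that put person i in their forbidden shelf slot. Any j of these fix j positions, leaving (5−j)! ways to fill the rest, and there are C(2,j) ways to pick which j.
By inclusion–exclusion, the number of valid placements is Σ_{j=0}^{2} (−1)^j C(2,j)·(5−j)!.
Computing: 120 − 48 + 6 = 78.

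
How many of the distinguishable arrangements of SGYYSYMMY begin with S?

840

Fix S in the first position and arrange the remaining 8 letters.
Those 8 letters have M appearing twice and Y appearing 4 times, giving (8)!/(4!·2!) = 840.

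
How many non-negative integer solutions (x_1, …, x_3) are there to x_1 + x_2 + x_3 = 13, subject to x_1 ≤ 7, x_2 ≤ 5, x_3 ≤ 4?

By stars and bars, unrestricted non-negative solutions to x_1+…+x_3 = 13 number C(13+2,2) = 105.
Subtract solutions that violate a single cap (substitute x_i' = x_i − (cap_i+1)): x_1 ≥ 8 gives C(7,2) = 21; x_2 ≥ 6 gives C(9,2) = 36; x_3 ≥ 5 gives C(10,2) = 45. Together 102.
Add back pairs where two caps are both exceeded: 0 + 1 + 6 = 7.
By inclusion–exclusion the count is 105 − 102 + 7 = 10.

10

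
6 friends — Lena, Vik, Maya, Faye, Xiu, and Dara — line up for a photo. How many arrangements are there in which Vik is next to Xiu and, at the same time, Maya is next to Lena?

Treat {Vik,Xiu} as one block (2 orders) and {Maya,Lena} as another (2 orders).
That leaves 4 units to arrange: 2 × 2 × 4! = 4 × 24 = 96.

96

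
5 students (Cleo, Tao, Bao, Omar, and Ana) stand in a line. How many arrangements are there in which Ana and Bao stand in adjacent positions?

48

Treat {Ana, Bao} as a single unit. There are 4 units to order, and the pair itself can be ordered 2 ways.
So the count is 2·(4)! = 48.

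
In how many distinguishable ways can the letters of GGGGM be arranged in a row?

The 5 letters of GGGGM have repeats: G appearing 4 times.
So there are 5! / (4!) = 5 distinguishable arrangements.

5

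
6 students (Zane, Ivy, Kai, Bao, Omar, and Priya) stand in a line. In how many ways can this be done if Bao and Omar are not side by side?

480

Of the 6! = 720 arrangements, those with Bao and Omar adjacent number 2 × 5! = 240 (treat the pair as a block with 2 internal orders).
So 720 − 240 = 480 arrangements keep them apart.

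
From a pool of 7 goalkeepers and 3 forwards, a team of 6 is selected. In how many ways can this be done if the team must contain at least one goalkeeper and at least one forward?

Unrestricted: C(10,6) = 210 ways to pick any 6 of the 10.
Selections missing a whole group: no goalkeepers → C(3,6) = 0; no forwards → C(7,6) = 7.
Both groups omitted at once is impossible, so 210 − 7 = 203.

203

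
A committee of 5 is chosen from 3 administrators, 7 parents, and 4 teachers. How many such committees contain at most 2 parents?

Split by how many parents are chosen (0 through 2).
Sum: C(7,0)·C(7,5) + C(7,1)·C(7,4) + C(7,2)·C(7,3) = 21 + 245 + 735 = 1001.

1001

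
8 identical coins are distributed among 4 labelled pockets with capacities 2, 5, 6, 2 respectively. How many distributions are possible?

By stars and bars, unrestricted non-negative solutions to x_1+…+x_4 = 8 number C(8+3,3) = 165.
Subtract solutions that violate a single cap (substitute x_i' = x_i − (cap_i+1)): x_1 ≥ 3 gives C(8,3) = 56; x_2 ≥ 6 gives C(5,3) = 10; x_3 ≥ 7 gives C(4,3) = 4; x_4 ≥ 3 gives C(8,3) = 56. Together 126.
Add back pairs where two caps are both exceeded: 0 + 0 + 10 + 0 + 0 + 0 = 10.
By inclusion–exclusion the count is 165 − 126 + 10 = 49.

49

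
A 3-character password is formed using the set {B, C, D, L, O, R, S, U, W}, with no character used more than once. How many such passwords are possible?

504

With no repetition, fill the 3 characters in order: 9 choices, then 8, down to 7.
That product is 9 × 8 × 7 = 504.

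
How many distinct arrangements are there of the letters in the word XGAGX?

XGAGX has 5 letters with G appearing twice and X appearing twice.
So there are 5! / (2!·2!) = 30 distinguishable arrangements.

30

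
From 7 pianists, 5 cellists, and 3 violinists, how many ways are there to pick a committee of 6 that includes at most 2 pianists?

Split by how many pianists are chosen (0 through 2).
Sum: C(7,0)·C(8,6) + C(7,1)·C(8,5) + C(7,2)·C(8,4) = 28 + 392 + 1470 = 1890.

1890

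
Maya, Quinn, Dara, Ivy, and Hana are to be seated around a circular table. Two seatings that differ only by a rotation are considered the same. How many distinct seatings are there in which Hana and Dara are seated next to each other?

Treat {Hana, Dara} as one unit (2 internal orders) and seat the resulting 4 units around the table: (3)! circular arrangements.
So 2 × (3)! = 2 × 6 = 12.

12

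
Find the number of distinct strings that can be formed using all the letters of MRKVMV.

The 6 letters of MRKVMV have repeats: M appearing twice and V appearing twice.
So there are 6! / (2!·2!) = 180 distinguishable arrangements.

180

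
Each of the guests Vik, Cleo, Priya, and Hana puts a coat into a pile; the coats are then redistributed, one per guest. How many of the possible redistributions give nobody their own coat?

This is the derangement count D_4: permutations of 4 items with no fixed point.
By inclusion–exclusion this is Σ_{j=0}^{4} (−1)^j C(4,j)·(4−j)!.
Computing: 24 − 24 + 12 − 4 + 1 = 9.

9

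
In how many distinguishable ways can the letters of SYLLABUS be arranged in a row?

Letter multiplicities in SYLLABUS: A×1, B×1, L×2, S×2, U×1, Y×1.
So there are 8! / (2!·2!) = 10080 distinguishable arrangements.

10080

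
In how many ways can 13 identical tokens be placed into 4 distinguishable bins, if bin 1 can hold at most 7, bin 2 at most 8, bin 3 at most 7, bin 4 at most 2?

151

By stars and bars, unrestricted non-negative solutions to x_1+…+x_4 = 13 number C(13+3,3) = 560.
Subtract solutions that violate a single cap (substitute x_i' = x_i − (cap_i+1)): x_1 ≥ 8 gives C(8,3) = 56; x_2 ≥ 9 gives C(7,3) = 35; x_3 ≥ 8 gives C(8,3) = 56; x_4 ≥ 3 gives C(13,3) = 286. Together 433.
Add back pairs where two caps are both exceeded: 0 + 0 + 10 + 0 + 4 + 10 = 24.
By inclusion–exclusion the count is 560 − 433 + 24 = 151.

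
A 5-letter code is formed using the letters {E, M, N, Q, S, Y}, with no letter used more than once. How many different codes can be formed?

720

This is a permutation of 5 out of 6: P(6,5) = 6!/1!.
6 × 5 × 4 × 3 × 2 = 720.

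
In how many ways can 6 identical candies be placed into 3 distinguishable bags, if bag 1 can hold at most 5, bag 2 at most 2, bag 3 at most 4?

14

By stars and bars, unrestricted non-negative solutions to x_1+…+x_3 = 6 number C(6+2,2) = 28.
Subtract solutions that violate a single cap (substitute x_i' = x_i − (cap_i+1)): x_1 ≥ 6 gives C(2,2) = 1; x_2 ≥ 3 gives C(5,2) = 10; x_3 ≥ 5 gives C(3,2) = 3. Together 14.
No two caps can be exceeded simultaneously, so the pair terms are all 0.
By inclusion–exclusion the count is 28 − 14 + 0 = 14.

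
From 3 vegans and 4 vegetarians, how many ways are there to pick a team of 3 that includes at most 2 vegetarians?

Split by how many vegetarians are chosen (0 through 2).
Sum: C(4,0)·C(3,3) + C(4,1)·C(3,2) + C(4,2)·C(3,1) = 1 + 12 + 18 = 31.

31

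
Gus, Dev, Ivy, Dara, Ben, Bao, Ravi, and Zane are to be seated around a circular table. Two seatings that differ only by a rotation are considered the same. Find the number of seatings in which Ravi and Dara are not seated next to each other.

All circular seatings of 8 people number (7)! = 5040.
Seatings with Ravi beside Dara: treat them as a block with 2 internal orders, giving 2 × (6)! = 1440.
Subtracting, 5040 − 1440 = 3600.

3600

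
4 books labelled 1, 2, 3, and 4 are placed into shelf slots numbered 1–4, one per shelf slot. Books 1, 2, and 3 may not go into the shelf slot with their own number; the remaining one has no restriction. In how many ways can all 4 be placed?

Let Aᵢ (for i ∈ {1, 2, 3}) be the placements that put book i in its forbidden shelf slot. Any j of these fix j positions, leaving (4−j)! ways to fill the rest, and there are C(3,j) ways to pick which j.
By inclusion–exclusion, the number of valid placements is Σ_{j=0}^{3} (−1)^j C(3,j)·(4−j)!.
Computing: 24 − 18 + 6 − 1 = 11.

11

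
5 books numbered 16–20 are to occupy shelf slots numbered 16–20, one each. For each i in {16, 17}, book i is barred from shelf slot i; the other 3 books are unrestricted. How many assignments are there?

Let Aᵢ (for i ∈ {16, 17}) be the placements that put book i in its forbidden shelf slot. Any j of these fix j positions, leaving (5−j)! ways to fill the rest, and there are C(2,j) ways to pick which j.
By inclusion–exclusion, the number of valid placements is Σ_{j=0}^{2} (−1)^j C(2,j)·(5−j)!.
Computing: 120 − 48 + 6 = 78.

78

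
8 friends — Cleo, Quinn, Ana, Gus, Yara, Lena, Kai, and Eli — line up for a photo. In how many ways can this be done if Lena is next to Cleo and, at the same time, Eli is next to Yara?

2880

Treat {Lena,Cleo} as one block (2 orders) and {Eli,Yara} as another (2 orders).
That leaves 6 units to arrange: 2 × 2 × 6! = 4 × 720 = 2880.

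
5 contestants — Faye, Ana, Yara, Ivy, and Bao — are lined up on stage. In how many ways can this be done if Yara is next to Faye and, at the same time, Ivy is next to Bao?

Treat {Yara,Faye} as one block (2 orders) and {Ivy,Bao} as another (2 orders).
That leaves 3 units to arrange: 2 × 2 × 3! = 4 × 6 = 24.

24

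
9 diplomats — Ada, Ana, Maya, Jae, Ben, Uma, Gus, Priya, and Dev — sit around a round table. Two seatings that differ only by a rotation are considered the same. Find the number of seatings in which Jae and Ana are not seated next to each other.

30240

All circular seatings of 9 people number (8)! = 40320.
Seatings with Jae beside Ana: treat them as a block with 2 internal orders, giving 2 × (7)! = 10080.
Subtracting, 40320 − 10080 = 30240.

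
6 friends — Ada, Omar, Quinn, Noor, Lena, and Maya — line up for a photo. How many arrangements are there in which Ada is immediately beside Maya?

240

Treat {Ada, Maya} as a single unit. There are 5 units to order, and the pair itself can be ordered 2 ways.
So the count is 2·(5)! = 240.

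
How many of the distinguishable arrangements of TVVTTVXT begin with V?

105

With the first slot taken by V, it remains to arrange the other 7 letters (TVTTVXT).
Those 7 letters have T appearing 4 times and V appearing twice, giving (7)!/(4!·2!) = 105.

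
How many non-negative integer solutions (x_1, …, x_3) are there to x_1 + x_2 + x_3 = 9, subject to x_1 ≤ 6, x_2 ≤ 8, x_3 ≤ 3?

Ignoring the caps, the number of non-negative solutions to x_1+…+x_3 = 9 is C(11,2) = 55.
Subtract solutions that violate a single cap (substitute x_i' = x_i − (cap_i+1)): x_1 ≥ 7 gives C(4,2) = 6; x_2 ≥ 9 gives C(2,2) = 1; x_3 ≥ 4 gives C(7,2) = 21. Together 28.
No two caps can be exceeded simultaneously, so the pair terms are all 0.
By inclusion–exclusion the count is 55 − 28 + 0 = 27.

27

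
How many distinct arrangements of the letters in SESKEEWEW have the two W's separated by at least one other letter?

2940

Total arrangements of SESKEEWEW: 9!/(4!·2!·2!) = 3780.
Arrangements with the W's together: treat WW as one letter, giving (8)!/(4!·2!) = 840.
Subtracting, 3780 − 840 = 2940 arrangements keep the W's apart.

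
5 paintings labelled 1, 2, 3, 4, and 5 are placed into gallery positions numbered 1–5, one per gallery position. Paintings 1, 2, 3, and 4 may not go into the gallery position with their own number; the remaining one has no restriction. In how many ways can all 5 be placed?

Let Aᵢ (for 1 ≤ i ≤ 4) be the placements that put painting i in its forbidden gallery position. Any j of these fix j positions, leaving (5−j)! ways to fill the rest, and there are C(4,j) ways to pick which j.
By inclusion–exclusion, the number of valid placements is Σ_{j=0}^{4} (−1)^j C(4,j)·(5−j)!.
Computing: 120 − 96 + 36 − 8 + 1 = 53.

53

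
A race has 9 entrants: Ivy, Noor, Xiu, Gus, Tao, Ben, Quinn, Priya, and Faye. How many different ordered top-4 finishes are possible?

There are 9 choices for 1st place, 8 for 2nd, and so on down to 6 for position 4.
That gives 9 × 8 × 7 × 6 = 3024.

3024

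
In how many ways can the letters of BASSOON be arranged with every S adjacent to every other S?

360

Treat the 2 copies of S as a single block. The multiset to arrange is then {SS, A, B, N, O, O}, 6 items in all.
That gives (6)!/(2!) = 360 arrangements.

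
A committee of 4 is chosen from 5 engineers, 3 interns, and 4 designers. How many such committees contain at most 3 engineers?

490

Split by how many engineers are chosen (0 through 3).
Sum: C(5,0)·C(7,4) + C(5,1)·C(7,3) + C(5,2)·C(7,2) + C(5,3)·C(7,1) = 35 + 175 + 210 + 70 = 490.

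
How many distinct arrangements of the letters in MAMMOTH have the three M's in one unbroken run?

120

Treat the 3 copies of M as a single block. The multiset to arrange is then {MMM, A, H, O, T}, 5 items in all.
All 5 items are distinct, so there are (5)! = 120 arrangements.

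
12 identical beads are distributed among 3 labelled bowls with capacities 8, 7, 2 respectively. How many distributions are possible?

15

Without the upper bounds there are C(14,2) = 91 ways to split 12 among 3 bowls.
Subtract solutions that violate a single cap (substitute x_i' = x_i − (cap_i+1)): x_1 ≥ 9 gives C(5,2) = 10; x_2 ≥ 8 gives C(6,2) = 15; x_3 ≥ 3 gives C(11,2) = 55. Together 80.
Add back pairs where two caps are both exceeded: 0 + 1 + 3 = 4.
By inclusion–exclusion the count is 91 − 80 + 4 = 15.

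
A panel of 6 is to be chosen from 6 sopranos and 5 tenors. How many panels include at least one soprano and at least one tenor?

461

Unrestricted: C(11,6) = 462 ways to pick any 6 of the 11.
Selections missing a whole group: no sopranos → C(5,6) = 0; no tenors → C(6,6) = 1.
Both groups omitted at once is impossible, so 462 − 1 = 461.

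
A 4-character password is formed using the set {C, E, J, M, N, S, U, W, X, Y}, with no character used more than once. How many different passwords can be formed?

5040

With no repetition, fill the 4 characters in order: 10 choices, then 9, down to 7.
10 × 9 × 8 × 7 = 5040.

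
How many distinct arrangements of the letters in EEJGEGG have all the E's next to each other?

20

Treat the 3 copies of E as a single block. The multiset to arrange is then {EEE, G, G, G, J}, 5 items in all.
That gives (5)!/(3!) = 20 arrangements.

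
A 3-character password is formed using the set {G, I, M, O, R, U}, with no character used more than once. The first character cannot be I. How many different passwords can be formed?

100

The first character has 6−1 = 5 choices (anything except I).
The remaining 2 characters are filled from the other 5 symbols without repetition: 5 × 4 = 20.
Total: 5 × 20 = 100.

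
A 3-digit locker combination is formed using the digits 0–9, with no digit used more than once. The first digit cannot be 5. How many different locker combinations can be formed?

The first digit has 10−1 = 9 choices (anything except 5).
The remaining 2 digits are filled from the other 9 symbols without repetition: 9 × 8 = 72.
Total: 9 × 72 = 648.

648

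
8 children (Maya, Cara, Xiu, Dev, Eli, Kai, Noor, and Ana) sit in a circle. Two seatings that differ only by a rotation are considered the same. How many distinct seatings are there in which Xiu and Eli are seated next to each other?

Treat {Xiu, Eli} as one unit (2 internal orders) and seat the resulting 7 units around the table: (6)! circular arrangements.
So 2 × (6)! = 2 × 720 = 1440.

1440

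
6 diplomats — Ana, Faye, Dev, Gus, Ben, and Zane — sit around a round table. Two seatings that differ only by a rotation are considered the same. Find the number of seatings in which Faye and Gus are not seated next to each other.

72

All circular seatings of 6 people number (5)! = 120.
Seatings with Faye beside Gus: treat them as a block with 2 internal orders, giving 2 × (4)! = 48.
Subtracting, 120 − 48 = 72.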